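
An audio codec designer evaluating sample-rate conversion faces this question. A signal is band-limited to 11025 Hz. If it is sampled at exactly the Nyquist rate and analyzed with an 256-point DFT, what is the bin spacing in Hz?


Step 1 — Nyquist sampling rate:
fs = 2 * fmax = 2 * 11025 = 22050 Hz

Step 2 — DFT bin spacing:
df = fs / N = 22050 / 256 = 86.1328 Hz

86.1328 Hz


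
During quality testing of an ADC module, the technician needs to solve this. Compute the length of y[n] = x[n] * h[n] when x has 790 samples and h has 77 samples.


Linear convolution output length:
L = N + M - 1
  = 790 + 77 - 1
  = 866 samples

866


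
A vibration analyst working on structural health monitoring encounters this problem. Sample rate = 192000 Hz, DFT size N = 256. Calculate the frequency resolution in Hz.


DFT frequency resolution:
df = fs / N
   = 192000 / 256
   = 750.0 Hz

750.0 Hz


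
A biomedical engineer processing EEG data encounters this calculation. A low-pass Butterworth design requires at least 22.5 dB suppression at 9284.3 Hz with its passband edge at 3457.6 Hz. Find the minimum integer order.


Butterworth filter order formula:
n = log10(10^(A/10) - 1) / (2 * log10(f_stop/f_pass))
10^(22.5/10) - 1 = 176.8279
f_stop/f_pass = 9284.3 / 3457.6 = 2.6852
n = 2.6197 -> ceil = 3

3


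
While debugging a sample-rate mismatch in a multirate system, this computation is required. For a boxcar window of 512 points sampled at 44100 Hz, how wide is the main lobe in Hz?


Main lobe width for a rectangular window:
Width = 2 * fs / N
      = 2 * 44100 / 512
      = 88200 / 512
      = 172.266 Hz

172.266 Hz


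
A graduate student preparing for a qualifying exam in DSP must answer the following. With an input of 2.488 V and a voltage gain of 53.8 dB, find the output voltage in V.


Output voltage from dB gain:
V_out = V_in * 10^(gain_dB / 20)
      = 2.488 * 10^(53.8 / 20)
      = 2.488 * 489.778819
      = 1218.5697 V

1218.5697 V


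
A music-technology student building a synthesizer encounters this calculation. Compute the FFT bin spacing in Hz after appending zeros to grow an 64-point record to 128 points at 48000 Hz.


Frequency resolution after zero-padding:
N_padded = 64 * 2 = 128
df = fs / N_padded
   = 48000 / 128
   = 375.0 Hz

375.0 Hz


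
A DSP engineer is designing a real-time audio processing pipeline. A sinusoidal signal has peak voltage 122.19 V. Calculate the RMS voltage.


RMS voltage for a sinusoidal waveform:
V_rms = V_peak / sqrt(2)
      = 122.19 / 1.414214
      = 86.401 V

86.401 V


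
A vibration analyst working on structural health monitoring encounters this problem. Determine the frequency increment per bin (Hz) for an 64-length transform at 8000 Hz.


DFT frequency resolution:
df = fs / N
   = 8000 / 64
   = 125.0 Hz

125.0 Hz


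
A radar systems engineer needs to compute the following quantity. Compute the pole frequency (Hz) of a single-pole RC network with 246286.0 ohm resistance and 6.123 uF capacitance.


Cutoff frequency of a first-order RC filter:
fc = 1 / (2 * pi * R * C)
C = 6.123 uF = 6.123e-06 F
fc = 1 / (2 * pi * 246286.0 * 6.123e-06)
   = 1 / 9.4751011103016
   = 0.10554 Hz

0.10554 Hz


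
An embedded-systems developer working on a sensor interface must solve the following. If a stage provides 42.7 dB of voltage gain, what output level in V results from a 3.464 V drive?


Output voltage from dB gain:
V_out = V_in * 10^(gain_dB / 20)
      = 3.464 * 10^(42.7 / 20)
      = 3.464 * 136.458314
      = 472.6916 V

472.6916 V


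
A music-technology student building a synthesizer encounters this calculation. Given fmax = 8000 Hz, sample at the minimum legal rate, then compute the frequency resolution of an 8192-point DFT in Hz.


Step 1 — Nyquist sampling rate:
fs = 2 * fmax = 2 * 8000 = 16000 Hz

Step 2 — DFT bin spacing:
df = fs / N = 16000 / 8192 = 1.9531 Hz

1.9531 Hz


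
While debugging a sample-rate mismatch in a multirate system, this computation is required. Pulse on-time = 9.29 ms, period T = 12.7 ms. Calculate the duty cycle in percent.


Duty cycle as a percentage:
DC = (t_on / T) * 100
   = (9.29 / 12.7) * 100
   = 0.731496 * 100
   = 73.15 %

73.15 %


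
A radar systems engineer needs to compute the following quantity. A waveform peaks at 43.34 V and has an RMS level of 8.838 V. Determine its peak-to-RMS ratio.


Crest factor is the ratio of peak to RMS:
CF = V_peak / V_rms
   = 43.34 / 8.838
   = 4.9038

4.9038


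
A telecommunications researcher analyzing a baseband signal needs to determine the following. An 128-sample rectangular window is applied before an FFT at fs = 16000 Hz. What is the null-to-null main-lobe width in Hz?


Main lobe width for a rectangular window:
Width = 2 * fs / N
      = 2 * 16000 / 128
      = 32000 / 128
      = 250.0 Hz

250.0 Hz


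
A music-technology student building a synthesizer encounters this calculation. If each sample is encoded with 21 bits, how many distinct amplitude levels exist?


Number of quantization levels = 2^N
= 2^21
= 2097152

2097152


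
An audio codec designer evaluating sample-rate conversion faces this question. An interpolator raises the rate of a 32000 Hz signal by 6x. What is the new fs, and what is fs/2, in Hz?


Step 1 — output sample rate after interpolation by L:
fs_out = L * fs_in = 6 * 32000 = 192000 Hz

Step 2 — Nyquist frequency of the output stream:
f_Nyq = fs_out / 2 = 192000 / 2 = 96000.0 Hz

fs_out = 192000 Hz; f_Nyquist = 96000.0 Hz


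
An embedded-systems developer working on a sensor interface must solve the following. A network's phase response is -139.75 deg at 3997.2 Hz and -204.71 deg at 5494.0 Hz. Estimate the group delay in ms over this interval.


Group delay from phase difference:
tau = -d(phi)/d(omega)
d(phi) = -64.96 deg = -1.133766 rad
d(omega) = 2*pi*(5494.0 - 3997.2) = 9404.6718 rad/s
tau = -(-1.133766) / 9404.6718
    = 0.1206 ms

0.1206 ms


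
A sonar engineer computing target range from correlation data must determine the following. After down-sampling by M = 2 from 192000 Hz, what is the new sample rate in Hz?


Decimation reduces the sample rate:
fs_out = fs_in / M
       = 192000 / 2
       = 96000.0 Hz

96000.0 Hz


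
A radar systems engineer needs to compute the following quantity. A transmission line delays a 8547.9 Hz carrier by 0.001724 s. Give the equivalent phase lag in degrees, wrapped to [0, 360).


Phase shift from frequency and time delay:
phi = 360 * f * t_delay
    = 360 * 8547.9 * 0.001724
    = 5305.17 degrees
    mod 360 = 265.17 degrees

265.17 degrees


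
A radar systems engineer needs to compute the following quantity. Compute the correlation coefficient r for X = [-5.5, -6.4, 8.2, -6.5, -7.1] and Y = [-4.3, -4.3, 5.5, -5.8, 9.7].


Pearson correlation coefficient (population):
r = cov(X,Y) / (std(X) * std(Y))
Mean X = -3.46, Mean Y = 0.16
Cov(X,Y) = 13.5736
Std(X) = 5.852384, Std(Y) = 6.242307
r = 0.3715

0.3715


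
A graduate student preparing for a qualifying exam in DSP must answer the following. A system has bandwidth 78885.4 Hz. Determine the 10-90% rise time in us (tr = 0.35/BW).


Rise time from bandwidth relationship:
tr = 0.35 / BW
   = 0.35 / 78885.4
   = 4.436815938e-06 s
   = 4.4368 us

4.4368 us


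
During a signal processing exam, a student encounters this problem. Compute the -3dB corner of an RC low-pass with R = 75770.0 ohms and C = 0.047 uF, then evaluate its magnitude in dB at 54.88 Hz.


Step 1 — cutoff frequency:
fc = 1 / (2*pi*R*C)
C = 0.047 uF = 4.7e-08 F
fc = 1 / (2*pi*75770.0*4.7e-08)
   = 44.6915 Hz

Step 2 — magnitude at f = 54.88 Hz:
|H(f)| = 1 / sqrt(1 + (f/fc)^2)
f/fc = 54.88 / 44.6915 = 1.227974
|H| = 1 / sqrt(1 + 1.50792) = 0.6314561
|H|_dB = 20*log10(0.6314561) = -3.99 dB

fc = 44.6915 Hz; |H(54.88 Hz)| = -3.99 dB


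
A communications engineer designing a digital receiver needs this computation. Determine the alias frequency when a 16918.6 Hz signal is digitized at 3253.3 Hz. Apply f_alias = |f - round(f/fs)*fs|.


Compute the nearest integer multiple of fs to the signal:
n = round(16918.6 / 3253.3) = 5
f_alias = |16918.6 - 5 * 3253.3|
        = |16918.6 - 16266.5|
        = 652.1 Hz

652.1


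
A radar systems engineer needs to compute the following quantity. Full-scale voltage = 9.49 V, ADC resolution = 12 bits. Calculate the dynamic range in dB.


Dynamic range from full-scale to LSB:
V_min = V_max / 2^bits = 9.49 / 2^12
DR = 20 * log10(V_max / V_min)
   = 20 * log10(2^12)
   = 20 * 12 * log10(2)
   = 72.25 dB

72.25 dB


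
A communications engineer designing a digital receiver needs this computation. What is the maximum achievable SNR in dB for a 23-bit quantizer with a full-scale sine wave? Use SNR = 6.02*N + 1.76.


Theoretical SNR for a full-scale sinusoid:
SNR = 6.02 * N + 1.76
    = 6.02 * 23 + 1.76
    = 138.46 + 1.76
    = 140.22 dB

140.22 dB


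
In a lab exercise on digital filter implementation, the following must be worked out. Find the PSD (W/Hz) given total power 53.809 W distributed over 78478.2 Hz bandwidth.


Power spectral density:
PSD = P / BW
    = 53.809 / 78478.2
    = 0.00068566 W/Hz

0.00068566 W/Hz


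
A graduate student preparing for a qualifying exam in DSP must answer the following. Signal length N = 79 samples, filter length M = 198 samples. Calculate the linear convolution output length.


Linear convolution output length:
L = N + M - 1
  = 79 + 198 - 1
  = 276 samples

276


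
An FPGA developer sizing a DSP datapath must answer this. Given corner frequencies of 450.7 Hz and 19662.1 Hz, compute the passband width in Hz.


Bandwidth is the difference of -3dB frequencies:
BW = f_high - f_low
   = 19662.1 - 450.7
   = 19211.4 Hz

19211.4 Hz


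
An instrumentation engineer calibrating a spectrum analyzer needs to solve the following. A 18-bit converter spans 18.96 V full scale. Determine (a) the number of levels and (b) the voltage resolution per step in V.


Step 1 — number of quantization levels:
L = 2^N = 2^18 = 262144

Step 2 — LSB step size:
delta = Vfs / L
      = 18.96 / 262144
      = 7.233e-05 V

Levels = 262144; step size = 7.233e-05 V


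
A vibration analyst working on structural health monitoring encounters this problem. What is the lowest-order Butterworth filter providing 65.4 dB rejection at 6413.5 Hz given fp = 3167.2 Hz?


Butterworth filter order formula:
n = log10(10^(A/10) - 1) / (2 * log10(f_stop/f_pass))
10^(65.4/10) - 1 = 3467367.5045
f_stop/f_pass = 6413.5 / 3167.2 = 2.025
n = 10.6716 -> ceil = 11

11


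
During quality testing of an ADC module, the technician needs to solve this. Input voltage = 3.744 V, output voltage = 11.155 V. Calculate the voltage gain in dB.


Voltage gain in dB:
G = 20 * log10(Vout / Vin)
  = 20 * log10(11.155 / 3.744)
  = 20 * log10(2.979434)
  = 20 * 0.474134
  = 9.48 dB

9.48 dB


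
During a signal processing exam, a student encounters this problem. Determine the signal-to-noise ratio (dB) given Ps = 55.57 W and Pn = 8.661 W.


SNR in decibels:
SNR = 10 * log10(Ps / Pn)
    = 10 * log10(55.57 / 8.661)
    = 10 * log10(6.4161)
    = 10 * 0.8073
    = 8.07 dB

8.07 dB


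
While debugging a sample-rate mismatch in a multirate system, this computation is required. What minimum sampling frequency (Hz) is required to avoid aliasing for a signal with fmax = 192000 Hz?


The Nyquist rate is twice the maximum frequency component.
fs_min = 2 * fmax
      = 2 * 192000
      = 384000 Hz

384000


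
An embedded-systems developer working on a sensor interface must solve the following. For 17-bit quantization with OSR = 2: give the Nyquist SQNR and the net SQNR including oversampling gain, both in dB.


Step 1 — baseline SQNR at Nyquist:
SQNR_base = 6.02*N + 1.76
          = 6.02*17 + 1.76
          = 104.1 dB

Step 2 — oversampling processing gain:
G = 10*log10(OSR) = 10*log10(2) = 3.01 dB

Step 3 — total:
SQNR_total = 104.1 + 3.01 = 107.11 dB

Base SQNR = 104.1 dB; oversampled SQNR = 107.11 dB


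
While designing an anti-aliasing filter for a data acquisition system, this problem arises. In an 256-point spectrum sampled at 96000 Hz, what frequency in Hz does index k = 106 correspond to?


Frequency of DFT bin k:
f_k = k * fs / N
    = 106 * 96000 / 256
    = 10176000 / 256
    = 39750.0 Hz

39750.0 Hz


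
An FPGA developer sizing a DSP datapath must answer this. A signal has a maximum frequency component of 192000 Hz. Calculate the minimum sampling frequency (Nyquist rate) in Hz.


The Nyquist rate is twice the maximum frequency component.
fs_min = 2 * fmax
      = 2 * 192000
      = 384000 Hz

384000


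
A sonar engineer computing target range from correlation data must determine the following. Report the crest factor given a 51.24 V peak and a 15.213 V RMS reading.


Crest factor is the ratio of peak to RMS:
CF = V_peak / V_rms
   = 51.24 / 15.213
   = 3.3682

3.3682


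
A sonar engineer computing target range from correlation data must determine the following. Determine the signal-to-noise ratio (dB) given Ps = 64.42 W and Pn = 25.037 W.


SNR in decibels:
SNR = 10 * log10(Ps / Pn)
    = 10 * log10(64.42 / 25.037)
    = 10 * log10(2.573)
    = 10 * 0.4104
    = 4.1 dB

4.1 dB


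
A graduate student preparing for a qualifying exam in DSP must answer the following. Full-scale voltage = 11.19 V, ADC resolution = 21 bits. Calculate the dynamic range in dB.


Dynamic range from full-scale to LSB:
V_min = V_max / 2^bits = 11.19 / 2^21
DR = 20 * log10(V_max / V_min)
   = 20 * log10(2^21)
   = 20 * 21 * log10(2)
   = 126.43 dB

126.43 dB


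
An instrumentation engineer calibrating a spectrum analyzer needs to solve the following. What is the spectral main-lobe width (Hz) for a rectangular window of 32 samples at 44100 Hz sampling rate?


Main lobe width for a rectangular window:
Width = 2 * fs / N
      = 2 * 44100 / 32
      = 88200 / 32
      = 2756.25 Hz

2756.25 Hz


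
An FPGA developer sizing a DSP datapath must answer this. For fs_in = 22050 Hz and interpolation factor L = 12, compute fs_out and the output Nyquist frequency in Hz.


Step 1 — output sample rate after interpolation by L:
fs_out = L * fs_in = 12 * 22050 = 264600 Hz

Step 2 — Nyquist frequency of the output stream:
f_Nyq = fs_out / 2 = 264600 / 2 = 132300.0 Hz

fs_out = 264600 Hz; f_Nyquist = 132300.0 Hz


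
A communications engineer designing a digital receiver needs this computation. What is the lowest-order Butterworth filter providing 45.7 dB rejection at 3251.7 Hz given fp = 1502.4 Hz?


Butterworth filter order formula:
n = log10(10^(A/10) - 1) / (2 * log10(f_stop/f_pass))
10^(45.7/10) - 1 = 37152.5229
f_stop/f_pass = 3251.7 / 1502.4 = 2.1643
n = 6.8143 -> ceil = 7

7


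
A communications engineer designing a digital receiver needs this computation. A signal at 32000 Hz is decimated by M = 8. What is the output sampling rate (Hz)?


Decimation reduces the sample rate:
fs_out = fs_in / M
       = 32000 / 8
       = 4000.0 Hz

4000.0 Hz


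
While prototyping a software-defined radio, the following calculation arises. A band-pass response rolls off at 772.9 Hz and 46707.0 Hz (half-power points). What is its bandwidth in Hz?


Bandwidth is the difference of -3dB frequencies:
BW = f_high - f_low
   = 46707.0 - 772.9
   = 45934.1 Hz

45934.1 Hz


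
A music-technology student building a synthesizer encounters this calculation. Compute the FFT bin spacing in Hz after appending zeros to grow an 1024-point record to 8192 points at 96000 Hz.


Frequency resolution after zero-padding:
N_padded = 1024 * 8 = 8192
df = fs / N_padded
   = 96000 / 8192
   = 11.7188 Hz

11.7188 Hz


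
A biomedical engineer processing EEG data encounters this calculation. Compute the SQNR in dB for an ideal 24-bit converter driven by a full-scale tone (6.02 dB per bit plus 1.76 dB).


Theoretical SNR for a full-scale sinusoid:
SNR = 6.02 * N + 1.76
    = 6.02 * 24 + 1.76
    = 144.48 + 1.76
    = 146.24 dB

146.24 dB


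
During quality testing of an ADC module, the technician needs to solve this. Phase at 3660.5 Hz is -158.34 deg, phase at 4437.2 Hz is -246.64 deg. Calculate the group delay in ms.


Group delay from phase difference:
tau = -d(phi)/d(omega)
d(phi) = -88.3 deg = -1.541126 rad
d(omega) = 2*pi*(4437.2 - 3660.5) = 4880.15 rad/s
tau = -(-1.541126) / 4880.15
    = 0.3158 ms

0.3158 ms


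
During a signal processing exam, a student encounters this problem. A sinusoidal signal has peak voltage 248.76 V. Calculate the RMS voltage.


RMS voltage for a sinusoidal waveform:
V_rms = V_peak / sqrt(2)
      = 248.76 / 1.414214
      = 175.9 V

175.9 V


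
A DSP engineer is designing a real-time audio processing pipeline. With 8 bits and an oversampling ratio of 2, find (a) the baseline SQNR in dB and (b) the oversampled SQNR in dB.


Step 1 — baseline SQNR at Nyquist:
SQNR_base = 6.02*N + 1.76
          = 6.02*8 + 1.76
          = 49.92 dB

Step 2 — oversampling processing gain:
G = 10*log10(OSR) = 10*log10(2) = 3.01 dB

Step 3 — total:
SQNR_total = 49.92 + 3.01 = 52.93 dB

Base SQNR = 49.92 dB; oversampled SQNR = 52.93 dB


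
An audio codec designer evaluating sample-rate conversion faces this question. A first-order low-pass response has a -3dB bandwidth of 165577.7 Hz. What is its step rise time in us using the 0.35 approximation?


Rise time from bandwidth relationship:
tr = 0.35 / BW
   = 0.35 / 165577.7
   = 2.11381122e-06 s
   = 2.1138 us

2.1138 us


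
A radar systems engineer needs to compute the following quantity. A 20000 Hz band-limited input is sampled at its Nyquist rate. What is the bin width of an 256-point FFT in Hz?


Step 1 — Nyquist sampling rate:
fs = 2 * fmax = 2 * 20000 = 40000 Hz

Step 2 — DFT bin spacing:
df = fs / N = 40000 / 256 = 156.25 Hz

156.25 Hz


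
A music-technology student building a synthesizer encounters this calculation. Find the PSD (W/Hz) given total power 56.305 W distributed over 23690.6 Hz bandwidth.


Power spectral density:
PSD = P / BW
    = 56.305 / 23690.6
    = 0.00237668 W/Hz

0.00237668 W/Hz


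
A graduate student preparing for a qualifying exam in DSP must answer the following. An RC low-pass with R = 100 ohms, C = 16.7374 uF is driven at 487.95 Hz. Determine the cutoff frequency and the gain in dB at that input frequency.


Step 1 — cutoff frequency:
fc = 1 / (2*pi*R*C)
C = 16.7374 uF = 1.67374e-05 F
fc = 1 / (2*pi*100*1.67374e-05)
   = 95.0894 Hz

Step 2 — magnitude at f = 487.95 Hz:
|H(f)| = 1 / sqrt(1 + (f/fc)^2)
f/fc = 487.95 / 95.0894 = 5.131487
|H| = 1 / sqrt(1 + 26.332159) = 0.1912771
|H|_dB = 20*log10(0.1912771) = -14.37 dB

fc = 95.0894 Hz; |H(487.95 Hz)| = -14.37 dB


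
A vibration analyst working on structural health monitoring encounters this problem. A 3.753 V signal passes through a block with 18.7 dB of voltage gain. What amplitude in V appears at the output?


Output voltage from dB gain:
V_out = V_in * 10^(gain_dB / 20)
      = 3.753 * 10^(18.7 / 20)
      = 3.753 * 8.609938
      = 32.3131 V

32.3131 V


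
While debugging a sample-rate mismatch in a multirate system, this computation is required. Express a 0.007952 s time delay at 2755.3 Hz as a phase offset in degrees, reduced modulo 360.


Phase shift from frequency and time delay:
phi = 360 * f * t_delay
    = 360 * 2755.3 * 0.007952
    = 7887.65 degrees
    mod 360 = 327.65 degrees

327.65 degrees


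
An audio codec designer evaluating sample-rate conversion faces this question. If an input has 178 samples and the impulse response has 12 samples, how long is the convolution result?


Linear convolution output length:
L = N + M - 1
  = 178 + 12 - 1
  = 189 samples

189


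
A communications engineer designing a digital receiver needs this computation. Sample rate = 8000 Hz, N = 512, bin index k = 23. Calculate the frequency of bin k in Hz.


Frequency of DFT bin k:
f_k = k * fs / N
    = 23 * 8000 / 512
    = 184000 / 512
    = 359.375 Hz

359.375 Hz


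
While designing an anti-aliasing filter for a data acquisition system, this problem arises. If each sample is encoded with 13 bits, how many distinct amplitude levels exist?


Number of quantization levels = 2^N
= 2^13
= 8192

8192


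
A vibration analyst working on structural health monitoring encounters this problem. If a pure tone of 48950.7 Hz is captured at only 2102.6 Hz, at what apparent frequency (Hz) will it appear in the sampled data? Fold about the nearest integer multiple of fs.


Compute the nearest integer multiple of fs to the signal:
n = round(48950.7 / 2102.6) = 23
f_alias = |48950.7 - 23 * 2102.6|
        = |48950.7 - 48359.8|
        = 590.9 Hz

590.9


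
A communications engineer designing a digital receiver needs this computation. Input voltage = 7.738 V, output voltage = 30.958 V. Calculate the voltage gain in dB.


Voltage gain in dB:
G = 20 * log10(Vout / Vin)
  = 20 * log10(30.958 / 7.738)
  = 20 * log10(4.000775)
  = 20 * 0.602144
  = 12.04 dB

12.04 dB


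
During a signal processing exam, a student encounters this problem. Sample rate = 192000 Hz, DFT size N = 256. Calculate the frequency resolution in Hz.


DFT frequency resolution:
df = fs / N
   = 192000 / 256
   = 750.0 Hz

750.0 Hz


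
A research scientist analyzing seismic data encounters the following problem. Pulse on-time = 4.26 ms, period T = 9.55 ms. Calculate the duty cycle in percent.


Duty cycle as a percentage:
DC = (t_on / T) * 100
   = (4.26 / 9.55) * 100
   = 0.446073 * 100
   = 44.61 %

44.61 %


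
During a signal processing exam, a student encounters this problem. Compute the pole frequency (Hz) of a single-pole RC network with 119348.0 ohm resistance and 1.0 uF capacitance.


Cutoff frequency of a first-order RC filter:
fc = 1 / (2 * pi * R * C)
C = 1.0 uF = 1e-06 F
fc = 1 / (2 * pi * 119348.0 * 1e-06)
   = 1 / 0.74988560004127
   = 1.333537 Hz

1.333537 Hz


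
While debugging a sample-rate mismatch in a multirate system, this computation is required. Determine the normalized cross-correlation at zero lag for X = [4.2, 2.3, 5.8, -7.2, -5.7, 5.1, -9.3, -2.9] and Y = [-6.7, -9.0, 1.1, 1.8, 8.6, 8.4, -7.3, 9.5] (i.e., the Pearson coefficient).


Pearson correlation coefficient (population):
r = cov(X,Y) / (std(X) * std(Y))
Mean X = -0.9625, Mean Y = 0.8
Cov(X,Y) = -1.8875
Std(X) = 5.639135, Std(Y) = 7.187489
r = -0.0466

-0.0466


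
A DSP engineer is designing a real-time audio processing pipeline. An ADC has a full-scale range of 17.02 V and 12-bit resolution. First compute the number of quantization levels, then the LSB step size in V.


Step 1 — number of quantization levels:
L = 2^N = 2^12 = 4096

Step 2 — LSB step size:
delta = Vfs / L
      = 17.02 / 4096
      = 0.00415527 V

Levels = 4096; step size = 0.00415527 V


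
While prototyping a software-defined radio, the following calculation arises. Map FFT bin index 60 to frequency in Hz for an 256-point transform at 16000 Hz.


Frequency of DFT bin k:
f_k = k * fs / N
    = 60 * 16000 / 256
    = 960000 / 256
    = 3750.0 Hz

3750.0 Hz


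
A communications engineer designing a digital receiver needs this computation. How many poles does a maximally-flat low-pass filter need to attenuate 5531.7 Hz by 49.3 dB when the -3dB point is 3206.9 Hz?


Butterworth filter order formula:
n = log10(10^(A/10) - 1) / (2 * log10(f_stop/f_pass))
10^(49.3/10) - 1 = 85112.8038
f_stop/f_pass = 5531.7 / 3206.9 = 1.7249
n = 10.4108 -> ceil = 11

11


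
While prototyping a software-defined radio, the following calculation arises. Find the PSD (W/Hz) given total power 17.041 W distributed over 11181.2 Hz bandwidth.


Power spectral density:
PSD = P / BW
    = 17.041 / 11181.2
    = 0.00152408 W/Hz

0.00152408 W/Hz


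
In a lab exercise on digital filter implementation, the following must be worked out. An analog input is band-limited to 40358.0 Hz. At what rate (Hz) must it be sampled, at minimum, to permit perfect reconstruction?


The Nyquist rate is twice the maximum frequency component.
fs_min = 2 * fmax
      = 2 * 40358.0
      = 80716.0 Hz

80716.0


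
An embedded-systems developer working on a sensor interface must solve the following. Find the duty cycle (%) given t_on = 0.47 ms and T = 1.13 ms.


Duty cycle as a percentage:
DC = (t_on / T) * 100
   = (0.47 / 1.13) * 100
   = 0.415929 * 100
   = 41.59 %

41.59 %


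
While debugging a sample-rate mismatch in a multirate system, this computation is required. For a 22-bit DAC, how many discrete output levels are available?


Number of quantization levels = 2^N
= 2^22
= 4194304

4194304


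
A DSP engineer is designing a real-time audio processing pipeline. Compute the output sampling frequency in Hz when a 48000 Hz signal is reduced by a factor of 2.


Decimation reduces the sample rate:
fs_out = fs_in / M
       = 48000 / 2
       = 24000.0 Hz

24000.0 Hz


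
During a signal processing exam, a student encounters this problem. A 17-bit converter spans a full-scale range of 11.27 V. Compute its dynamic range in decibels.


Dynamic range from full-scale to LSB:
V_min = V_max / 2^bits = 11.27 / 2^17
DR = 20 * log10(V_max / V_min)
   = 20 * log10(2^17)
   = 20 * 17 * log10(2)
   = 102.35 dB

102.35 dB


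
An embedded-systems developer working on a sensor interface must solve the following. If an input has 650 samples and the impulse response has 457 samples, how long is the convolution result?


Linear convolution output length:
L = N + M - 1
  = 650 + 457 - 1
  = 1106 samples

1106


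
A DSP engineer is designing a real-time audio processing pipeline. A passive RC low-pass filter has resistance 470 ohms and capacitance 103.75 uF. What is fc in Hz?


Cutoff frequency of a first-order RC filter:
fc = 1 / (2 * pi * R * C)
C = 103.75 uF = 0.00010375 F
fc = 1 / (2 * pi * 470 * 0.00010375)
   = 1 / 0.30638382354134
   = 3.26388 Hz

3.26388 Hz


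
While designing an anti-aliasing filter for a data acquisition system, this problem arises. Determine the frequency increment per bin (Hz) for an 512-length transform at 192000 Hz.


DFT frequency resolution:
df = fs / N
   = 192000 / 512
   = 375.0 Hz

375.0 Hz


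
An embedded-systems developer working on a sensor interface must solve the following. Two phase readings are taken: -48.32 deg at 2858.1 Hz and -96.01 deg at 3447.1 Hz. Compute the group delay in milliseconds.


Group delay from phase difference:
tau = -d(phi)/d(omega)
d(phi) = -47.69 deg = -0.832348 rad
d(omega) = 2*pi*(3447.1 - 2858.1) = 3700.7961 rad/s
tau = -(-0.832348) / 3700.7961
    = 0.2249 ms

0.2249 ms


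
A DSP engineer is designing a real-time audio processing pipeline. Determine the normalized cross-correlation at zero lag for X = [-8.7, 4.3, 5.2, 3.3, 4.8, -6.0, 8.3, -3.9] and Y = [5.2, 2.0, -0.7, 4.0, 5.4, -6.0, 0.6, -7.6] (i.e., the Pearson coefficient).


Pearson correlation coefficient (population):
r = cov(X,Y) / (std(X) * std(Y))
Mean X = 0.9125, Mean Y = 0.3625
Cov(X,Y) = 8.351719
Std(X) = 5.794272, Std(Y) = 4.6065
r = 0.3129

0.3129


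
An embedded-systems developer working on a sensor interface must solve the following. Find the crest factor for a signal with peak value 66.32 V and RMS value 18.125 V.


Crest factor is the ratio of peak to RMS:
CF = V_peak / V_rms
   = 66.32 / 18.125
   = 3.659

3.659


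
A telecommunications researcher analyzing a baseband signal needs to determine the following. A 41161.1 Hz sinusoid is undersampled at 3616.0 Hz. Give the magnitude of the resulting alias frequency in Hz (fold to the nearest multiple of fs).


Compute the nearest integer multiple of fs to the signal:
n = round(41161.1 / 3616.0) = 11
f_alias = |41161.1 - 11 * 3616.0|
        = |41161.1 - 39776.0|
        = 1385.1 Hz

1385.1


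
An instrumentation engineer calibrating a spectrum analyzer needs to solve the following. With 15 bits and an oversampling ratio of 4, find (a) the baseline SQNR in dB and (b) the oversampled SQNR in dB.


Step 1 — baseline SQNR at Nyquist:
SQNR_base = 6.02*N + 1.76
          = 6.02*15 + 1.76
          = 92.06 dB

Step 2 — oversampling processing gain:
G = 10*log10(OSR) = 10*log10(4) = 6.02 dB

Step 3 — total:
SQNR_total = 92.06 + 6.02 = 98.08 dB

Base SQNR = 92.06 dB; oversampled SQNR = 98.08 dB


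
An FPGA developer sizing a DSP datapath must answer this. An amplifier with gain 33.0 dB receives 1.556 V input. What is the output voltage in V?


Output voltage from dB gain:
V_out = V_in * 10^(gain_dB / 20)
      = 1.556 * 10^(33.0 / 20)
      = 1.556 * 44.668359
      = 69.504 V

69.504 V


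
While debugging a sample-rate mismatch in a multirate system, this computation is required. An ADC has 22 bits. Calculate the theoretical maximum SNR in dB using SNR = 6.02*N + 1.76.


Theoretical SNR for a full-scale sinusoid:
SNR = 6.02 * N + 1.76
    = 6.02 * 22 + 1.76
    = 132.44 + 1.76
    = 134.2 dB

134.2 dB


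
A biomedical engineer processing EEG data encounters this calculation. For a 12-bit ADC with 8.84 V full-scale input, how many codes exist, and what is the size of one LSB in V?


Step 1 — number of quantization levels:
L = 2^N = 2^12 = 4096

Step 2 — LSB step size:
delta = Vfs / L
      = 8.84 / 4096
      = 0.0021582 V

Levels = 4096; step size = 0.0021582 V


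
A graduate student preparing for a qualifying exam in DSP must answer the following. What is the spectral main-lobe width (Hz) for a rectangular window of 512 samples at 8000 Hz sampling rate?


Main lobe width for a rectangular window:
Width = 2 * fs / N
      = 2 * 8000 / 512
      = 16000 / 512
      = 31.25 Hz

31.25 Hz


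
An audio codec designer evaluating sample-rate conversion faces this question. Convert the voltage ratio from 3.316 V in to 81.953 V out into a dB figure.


Voltage gain in dB:
G = 20 * log10(Vout / Vin)
  = 20 * log10(81.953 / 3.316)
  = 20 * log10(24.714415)
  = 20 * 1.39295
  = 27.86 dB

27.86 dB


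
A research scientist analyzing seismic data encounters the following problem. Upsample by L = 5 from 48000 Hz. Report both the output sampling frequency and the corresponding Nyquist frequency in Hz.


Step 1 — output sample rate after interpolation by L:
fs_out = L * fs_in = 5 * 48000 = 240000 Hz

Step 2 — Nyquist frequency of the output stream:
f_Nyq = fs_out / 2 = 240000 / 2 = 120000.0 Hz

fs_out = 240000 Hz; f_Nyquist = 120000.0 Hz


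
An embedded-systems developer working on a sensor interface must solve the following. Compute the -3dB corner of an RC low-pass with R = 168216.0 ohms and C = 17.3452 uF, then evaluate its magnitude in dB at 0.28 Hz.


Step 1 — cutoff frequency:
fc = 1 / (2*pi*R*C)
C = 17.3452 uF = 1.73452e-05 F
fc = 1 / (2*pi*168216.0*1.73452e-05)
   = 0.0545473 Hz

Step 2 — magnitude at f = 0.28 Hz:
|H(f)| = 1 / sqrt(1 + (f/fc)^2)
f/fc = 0.28 / 0.0545473 = 5.13316
|H| = 1 / sqrt(1 + 26.349332) = 0.1912171
|H|_dB = 20*log10(0.1912171) = -14.37 dB

fc = 0.0545473 Hz; |H(0.28 Hz)| = -14.37 dB


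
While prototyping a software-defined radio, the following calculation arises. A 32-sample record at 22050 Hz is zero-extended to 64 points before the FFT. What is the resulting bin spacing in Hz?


Frequency resolution after zero-padding:
N_padded = 32 * 2 = 64
df = fs / N_padded
   = 22050 / 64
   = 344.5312 Hz

344.5312 Hz


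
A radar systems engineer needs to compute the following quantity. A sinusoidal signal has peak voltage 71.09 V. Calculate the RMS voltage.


RMS voltage for a sinusoidal waveform:
V_rms = V_peak / sqrt(2)
      = 71.09 / 1.414214
      = 50.268 V

50.268 V


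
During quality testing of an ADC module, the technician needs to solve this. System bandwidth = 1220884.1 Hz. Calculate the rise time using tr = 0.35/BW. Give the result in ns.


Rise time from bandwidth relationship:
tr = 0.35 / BW
   = 0.35 / 1220884.1
   = 2.866774987e-07 s
   = 286.6775 ns

286.6775 ns


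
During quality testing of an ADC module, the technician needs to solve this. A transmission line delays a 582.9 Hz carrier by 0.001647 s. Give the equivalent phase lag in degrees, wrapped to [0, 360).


Phase shift from frequency and time delay:
phi = 360 * f * t_delay
    = 360 * 582.9 * 0.001647
    = 345.61 degrees
    mod 360 = 345.61 degrees

345.61 degrees


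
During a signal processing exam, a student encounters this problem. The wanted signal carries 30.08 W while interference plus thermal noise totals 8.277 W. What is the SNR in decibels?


SNR in decibels:
SNR = 10 * log10(Ps / Pn)
    = 10 * log10(30.08 / 8.277)
    = 10 * log10(3.6342)
    = 10 * 0.5604
    = 5.6 dB

5.6 dB


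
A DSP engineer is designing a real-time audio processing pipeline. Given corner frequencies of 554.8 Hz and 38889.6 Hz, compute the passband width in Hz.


Bandwidth is the difference of -3dB frequencies:
BW = f_high - f_low
   = 38889.6 - 554.8
   = 38334.8 Hz

38334.8 Hz


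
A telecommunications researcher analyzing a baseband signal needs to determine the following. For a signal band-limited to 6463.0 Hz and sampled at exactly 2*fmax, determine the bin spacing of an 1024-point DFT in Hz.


Step 1 — Nyquist sampling rate:
fs = 2 * fmax = 2 * 6463.0 = 12926.0 Hz

Step 2 — DFT bin spacing:
df = fs / N = 12926.0 / 1024 = 12.623 Hz

12.623 Hz


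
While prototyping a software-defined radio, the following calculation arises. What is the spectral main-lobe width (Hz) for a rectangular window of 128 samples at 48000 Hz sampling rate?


Main lobe width for a rectangular window:
Width = 2 * fs / N
      = 2 * 48000 / 128
      = 96000 / 128
      = 750.0 Hz

750.0 Hz


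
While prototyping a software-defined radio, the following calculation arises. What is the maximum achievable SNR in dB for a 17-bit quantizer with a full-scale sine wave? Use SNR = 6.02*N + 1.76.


Theoretical SNR for a full-scale sinusoid:
SNR = 6.02 * N + 1.76
    = 6.02 * 17 + 1.76
    = 102.34 + 1.76
    = 104.1 dB

104.1 dB


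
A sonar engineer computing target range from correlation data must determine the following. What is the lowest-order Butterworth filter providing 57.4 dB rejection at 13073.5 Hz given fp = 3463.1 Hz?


Butterworth filter order formula:
n = log10(10^(A/10) - 1) / (2 * log10(f_stop/f_pass))
10^(57.4/10) - 1 = 549539.8739
f_stop/f_pass = 13073.5 / 3463.1 = 3.7751
n = 4.9746 -> ceil = 5

5


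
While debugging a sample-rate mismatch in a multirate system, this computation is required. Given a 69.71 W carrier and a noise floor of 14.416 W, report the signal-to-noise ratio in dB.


SNR in decibels:
SNR = 10 * log10(Ps / Pn)
    = 10 * log10(69.71 / 14.416)
    = 10 * log10(4.8356)
    = 10 * 0.6845
    = 6.84 dB

6.84 dB


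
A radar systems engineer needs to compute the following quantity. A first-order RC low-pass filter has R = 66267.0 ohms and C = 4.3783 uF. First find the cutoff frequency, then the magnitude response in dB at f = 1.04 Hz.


Step 1 — cutoff frequency:
fc = 1 / (2*pi*R*C)
C = 4.3783 uF = 4.3783e-06 F
fc = 1 / (2*pi*66267.0*4.3783e-06)
   = 0.548551 Hz

Step 2 — magnitude at f = 1.04 Hz:
|H(f)| = 1 / sqrt(1 + (f/fc)^2)
f/fc = 1.04 / 0.548551 = 1.895904
|H| = 1 / sqrt(1 + 3.594452) = 0.4665338
|H|_dB = 20*log10(0.4665338) = -6.62 dB

fc = 0.548551 Hz; |H(1.04 Hz)| = -6.62 dB


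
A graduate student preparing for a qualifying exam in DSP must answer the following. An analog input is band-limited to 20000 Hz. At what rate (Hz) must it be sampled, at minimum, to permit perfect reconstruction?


The Nyquist rate is twice the maximum frequency component.
fs_min = 2 * fmax
      = 2 * 20000
      = 40000 Hz

40000


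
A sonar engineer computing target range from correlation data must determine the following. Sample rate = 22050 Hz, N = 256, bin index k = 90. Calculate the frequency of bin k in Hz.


Frequency of DFT bin k:
f_k = k * fs / N
    = 90 * 22050 / 256
    = 1984500 / 256
    = 7751.953 Hz

7751.953 Hz


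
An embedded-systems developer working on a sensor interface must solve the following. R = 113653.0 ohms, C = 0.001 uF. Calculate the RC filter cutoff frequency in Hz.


Cutoff frequency of a first-order RC filter:
fc = 1 / (2 * pi * R * C)
C = 0.001 uF = 1e-09 F
fc = 1 / (2 * pi * 113653.0 * 1e-09)
   = 1 / 0.00071410285971688
   = 1400.358487 Hz

1400.358487 Hz


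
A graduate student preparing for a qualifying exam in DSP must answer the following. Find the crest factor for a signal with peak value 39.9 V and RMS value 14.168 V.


Crest factor is the ratio of peak to RMS:
CF = V_peak / V_rms
   = 39.9 / 14.168
   = 2.8162

2.8162


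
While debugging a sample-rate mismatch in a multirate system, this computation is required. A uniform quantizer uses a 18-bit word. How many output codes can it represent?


Number of quantization levels = 2^N
= 2^18
= 262144

262144


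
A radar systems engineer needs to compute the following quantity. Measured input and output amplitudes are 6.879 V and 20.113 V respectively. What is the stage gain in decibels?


Voltage gain in dB:
G = 20 * log10(Vout / Vin)
  = 20 * log10(20.113 / 6.879)
  = 20 * log10(2.923826)
  = 20 * 0.465952
  = 9.32 dB

9.32 dB


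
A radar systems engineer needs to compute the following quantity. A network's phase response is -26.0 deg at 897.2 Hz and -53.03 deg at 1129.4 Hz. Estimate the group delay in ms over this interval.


Group delay from phase difference:
tau = -d(phi)/d(omega)
d(phi) = -27.03 deg = -0.471762 rad
d(omega) = 2*pi*(1129.4 - 897.2) = 1458.9556 rad/s
tau = -(-0.471762) / 1458.9556
    = 0.3234 ms

0.3234 ms


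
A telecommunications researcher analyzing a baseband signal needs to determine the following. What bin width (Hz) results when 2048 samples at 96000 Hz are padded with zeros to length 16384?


Frequency resolution after zero-padding:
N_padded = 2048 * 8 = 16384
df = fs / N_padded
   = 96000 / 16384
   = 5.8594 Hz

5.8594 Hz


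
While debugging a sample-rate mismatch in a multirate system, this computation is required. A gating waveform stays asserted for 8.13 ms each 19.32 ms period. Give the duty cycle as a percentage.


Duty cycle as a percentage:
DC = (t_on / T) * 100
   = (8.13 / 19.32) * 100
   = 0.420807 * 100
   = 42.08 %

42.08 %


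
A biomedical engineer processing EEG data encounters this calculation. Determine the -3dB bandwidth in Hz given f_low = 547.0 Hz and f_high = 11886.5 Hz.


Bandwidth is the difference of -3dB frequencies:
BW = f_high - f_low
   = 11886.5 - 547.0
   = 11339.5 Hz

11339.5 Hz


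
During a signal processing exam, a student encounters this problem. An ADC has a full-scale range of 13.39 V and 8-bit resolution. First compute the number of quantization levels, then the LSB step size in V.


Step 1 — number of quantization levels:
L = 2^N = 2^8 = 256

Step 2 — LSB step size:
delta = Vfs / L
      = 13.39 / 256
      = 0.05230469 V

Levels = 256; step size = 0.05230469 V


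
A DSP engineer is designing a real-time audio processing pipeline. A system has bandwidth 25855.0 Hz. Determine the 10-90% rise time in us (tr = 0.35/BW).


Rise time from bandwidth relationship:
tr = 0.35 / BW
   = 0.35 / 25855.0
   = 1.353703346e-05 s
   = 13.537 us

13.537 us


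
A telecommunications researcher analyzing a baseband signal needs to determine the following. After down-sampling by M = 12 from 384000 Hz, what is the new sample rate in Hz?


Decimation reduces the sample rate:
fs_out = fs_in / M
       = 384000 / 12
       = 32000.0 Hz

32000.0 Hz


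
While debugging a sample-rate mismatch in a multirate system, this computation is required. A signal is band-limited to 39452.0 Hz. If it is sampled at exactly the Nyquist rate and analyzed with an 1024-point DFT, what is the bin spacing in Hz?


Step 1 — Nyquist sampling rate:
fs = 2 * fmax = 2 * 39452.0 = 78904.0 Hz

Step 2 — DFT bin spacing:
df = fs / N = 78904.0 / 1024 = 77.0547 Hz

77.0547 Hz
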